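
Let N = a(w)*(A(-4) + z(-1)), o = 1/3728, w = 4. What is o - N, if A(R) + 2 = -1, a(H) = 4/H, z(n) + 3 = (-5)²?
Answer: -70831/3728 ≈ -19.000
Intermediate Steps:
z(n) = 22 (z(n) = -3 + (-5)² = -3 + 25 = 22)
A(R) = -3 (A(R) = -2 - 1 = -3)
o = 1/3728 ≈ 0.00026824
N = 19 (N = (4/4)*(-3 + 22) = (4*(¼))*19 = 1*19 = 19)
o - N = 1/3728 - 1*19 = 1/3728 - 19 = -70831/3728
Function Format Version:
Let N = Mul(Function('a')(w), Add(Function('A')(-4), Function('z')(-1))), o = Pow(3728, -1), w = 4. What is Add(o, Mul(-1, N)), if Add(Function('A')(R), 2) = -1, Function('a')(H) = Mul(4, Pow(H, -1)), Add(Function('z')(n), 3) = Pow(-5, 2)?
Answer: Rational(-70831, 3728) ≈ -19.000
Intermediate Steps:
Function('z')(n) = 22 (Function('z')(n) = Add(-3, Pow(-5, 2)) = Add(-3, 25) = 22)
Function('A')(R) = -3 (Function('A')(R) = Add(-2, -1) = -3)
o = Rational(1, 3728) ≈ 0.00026824
N = 19 (N = Mul(Mul(4, Pow(4, -1)), Add(-3, 22)) = Mul(Mul(4, Rational(1, 4)), 19) = Mul(1, 19) = 19)
Add(o, Mul(-1, N)) = Add(Rational(1, 3728), Mul(-1, 19)) = Add(Rational(1, 3728), -19) = Rational(-70831, 3728)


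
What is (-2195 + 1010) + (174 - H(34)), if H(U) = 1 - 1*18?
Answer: -994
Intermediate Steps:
H(U) = -17 (H(U) = 1 - 18 = -17)
(-2195 + 1010) + (174 - H(34)) = (-2195 + 1010) + (174 - 1*(-17)) = -1185 + (174 + 17) = -1185 + 191 = -994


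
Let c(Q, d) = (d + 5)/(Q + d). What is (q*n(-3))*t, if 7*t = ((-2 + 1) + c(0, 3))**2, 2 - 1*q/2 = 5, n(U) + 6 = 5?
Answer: 50/21 ≈ 2.3810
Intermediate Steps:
n(U) = -1 (n(U) = -6 + 5 = -1)
c(Q, d) = (5 + d)/(Q + d)
q = -6 (q = 4 - 2*5 = 4 - 10 = -6)
t = 25/63 (t = ((-2 + 1) + (5 + 3)/(0 + 3))**2/7 = (-1 + 8/3)**2/7 = (5/3)**2/7 = (1/7)*(25/9) = 25/63 ≈ 0.39683)
(q*n(-3))*t = -6*(-1)*(25/63) = 6*(25/63) = 50/21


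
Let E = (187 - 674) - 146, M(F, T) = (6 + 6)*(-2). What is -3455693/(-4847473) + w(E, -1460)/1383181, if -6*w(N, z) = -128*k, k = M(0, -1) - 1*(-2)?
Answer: 14332721456315/20114797654839 ≈ 0.71255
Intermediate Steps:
M(F, T) = -24 (M(F, T) = 12*(-2) = -24)
k = -22 (k = -24 - 1*(-2) = -24 + 2 = -22)
E = -633 (E = -487 - 146 = -633)
w(N, z) = -1408/3 (w(N, z) = -(-16)*4*(-22)/3 = -(-16)*(-88)/3 = -1/6*2816 = -1408/3)
-3455693/(-4847473) + w(E, -1460)/1383181 = -3455693/(-4847473) - 1408/3/1383181 = -3455693*(-1/4847473) - 1408/3*1/1383181 = 3455693/4847473 - 1408/4149543 = 14332721456315/20114797654839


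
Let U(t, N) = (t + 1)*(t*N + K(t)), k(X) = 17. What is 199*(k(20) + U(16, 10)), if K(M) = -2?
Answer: 537897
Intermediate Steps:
U(t, N) = (1 + t)*(-2 + N*t) (U(t, N) = (t + 1)*(t*N - 2) = (1 + t)*(N*t - 2) = (1 + t)*(-2 + N*t))
199*(k(20) + U(16, 10)) = 199*(17 + (-2 - 2*16 + 10*16 + 10*16²)) = 199*(17 + (-2 - 32 + 160 + 10*256)) = 199*(17 + (-2 - 32 + 160 + 2560)) = 199*(17 + 2686) = 199*2703 = 537897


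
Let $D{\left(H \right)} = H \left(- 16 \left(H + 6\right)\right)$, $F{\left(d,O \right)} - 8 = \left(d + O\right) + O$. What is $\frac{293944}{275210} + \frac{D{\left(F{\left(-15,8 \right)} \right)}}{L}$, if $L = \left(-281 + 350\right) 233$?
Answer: $\frac{23743012}{25428455} \approx 0.93372$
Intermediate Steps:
$F{\left(d,O \right)} = 8 + d + 2 O$ ($F{\left(d,O \right)} = 8 + \left(\left(d + O\right) + O\right) = 8 + \left(\left(O + d\right) + O\right) = 8 + \left(d + 2 O\right) = 8 + d + 2 O$)
$D{\left(H \right)} = H \left(-96 - 16 H\right)$ ($D{\left(H \right)} = H \left(- 16 \left(6 + H\right)\right) = H \left(-96 - 16 H\right)$)
$L = 16077$ ($L = 69 \cdot 233 = 16077$)
$\frac{293944}{275210} + \frac{D{\left(F{\left(-15,8 \right)} \right)}}{L} = \frac{293944}{275210} + \frac{\left(-16\right) \left(8 - 15 + 2 \cdot 8\right) \left(6 + \left(8 - 15 + 2 \cdot 8\right)\right)}{16077} = 293944 \cdot \frac{1}{275210} + - 16 \left(8 - 15 + 16\right) \left(6 + \left(8 - 15 + 16\right)\right) \frac{1}{16077} = \frac{5068}{4745} + \left(-16\right) 9 \left(6 + 9\right) \frac{1}{16077} = \frac{5068}{4745} + \left(-16\right) 9 \cdot 15 \cdot \frac{1}{16077} = \frac{5068}{4745} - \frac{720}{5359} = \frac{23743012}{25428455}$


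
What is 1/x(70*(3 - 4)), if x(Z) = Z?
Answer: -1/70 ≈ -0.014286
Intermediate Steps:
1/x(70*(3 - 4)) = 1/(70*(3 - 4)) = 1/(70*(-1)) = 1/(-70) = -1/70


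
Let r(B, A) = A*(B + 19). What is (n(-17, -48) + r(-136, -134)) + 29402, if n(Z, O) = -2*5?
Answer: 45070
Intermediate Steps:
n(Z, O) = -10
r(B, A) = A*(19 + B)
(n(-17, -48) + r(-136, -134)) + 29402 = (-10 - 134*(19 - 136)) + 29402 = (-10 - 134*(-117)) + 29402 = (-10 + 15678) + 29402 = 15668 + 29402 = 45070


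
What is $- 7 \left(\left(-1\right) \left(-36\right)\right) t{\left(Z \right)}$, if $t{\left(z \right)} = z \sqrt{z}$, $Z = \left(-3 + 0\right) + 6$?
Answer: $- 756 \sqrt{3} \approx -1309.4$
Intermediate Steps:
$Z = 3$ ($Z = -3 + 6 = 3$)
$t{\left(z \right)} = z^{\frac{3}{2}}$
$- 7 \left(\left(-1\right) \left(-36\right)\right) t{\left(Z \right)} = - 7 \left(\left(-1\right) \left(-36\right)\right) 3^{\frac{3}{2}} = \left(-7\right) 36 \cdot 3 \sqrt{3} = - 252 \cdot 3 \sqrt{3} = - 756 \sqrt{3}$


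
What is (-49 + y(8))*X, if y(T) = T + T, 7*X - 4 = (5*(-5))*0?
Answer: -132/7 ≈ -18.857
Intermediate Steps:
X = 4/7 (X = 4/7 + ((5*(-5))*0)/7 = 4/7 + (-25*0)/7 = 4/7 + (1/7)*0 = 4/7 + 0 = 4/7 ≈ 0.57143)
y(T) = 2*T
(-49 + y(8))*X = (-49 + 2*8)*(4/7) = (-49 + 16)*(4/7) = -33*4/7 = -132/7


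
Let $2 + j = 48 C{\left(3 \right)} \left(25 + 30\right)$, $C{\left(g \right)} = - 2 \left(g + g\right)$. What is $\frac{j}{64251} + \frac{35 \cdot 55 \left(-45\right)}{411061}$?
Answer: $- \frac{2655568211}{3773011473} \approx -0.70383$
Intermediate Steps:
$C{\left(g \right)} = - 4 g$ ($C{\left(g \right)} = - 2 \cdot 2 g = - 4 g$)
$j = -31682$ ($j = -2 + 48 \left(\left(-4\right) 3\right) \left(25 + 30\right) = -2 + 48 \left(-12\right) 55 = -2 - 31680 = -31682$)
$\frac{j}{64251} + \frac{35 \cdot 55 \left(-45\right)}{411061} = - \frac{31682}{64251} + \frac{35 \cdot 55 \left(-45\right)}{411061} = \left(-31682\right) \frac{1}{64251} + 1925 \left(-45\right) \frac{1}{411061} = - \frac{31682}{64251} - \frac{12375}{58723} = - \frac{2655568211}{3773011473}$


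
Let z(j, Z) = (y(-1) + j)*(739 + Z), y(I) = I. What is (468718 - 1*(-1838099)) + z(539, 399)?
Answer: 2919061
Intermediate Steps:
z(j, Z) = (-1 + j)*(739 + Z)
(468718 - 1*(-1838099)) + z(539, 399) = (468718 - 1*(-1838099)) + (-739 - 1*399 + 739*539 + 399*539) = (468718 + 1838099) + (-739 - 399 + 398321 + 215061) = 2306817 + 612244 = 2919061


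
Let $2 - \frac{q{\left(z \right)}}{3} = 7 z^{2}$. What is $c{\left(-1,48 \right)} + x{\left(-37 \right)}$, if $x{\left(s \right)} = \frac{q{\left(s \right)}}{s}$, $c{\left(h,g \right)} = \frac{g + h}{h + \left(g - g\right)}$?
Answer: $\frac{27004}{37} \approx 729.84$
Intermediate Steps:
$q{\left(z \right)} = 6 - 21 z^{2}$ ($q{\left(z \right)} = 6 - 3 \cdot 7 z^{2} = 6 - 21 z^{2}$)
$c{\left(h,g \right)} = \frac{g + h}{h}$ ($c{\left(h,g \right)} = \frac{g + h}{h + 0} = \frac{g + h}{h}$)
$x{\left(s \right)} = \frac{6 - 21 s^{2}}{s}$
$c{\left(-1,48 \right)} + x{\left(-37 \right)} = \frac{48 - 1}{-1} + \left(\left(-21\right) \left(-37\right) + \frac{6}{-37}\right) = \left(-1\right) 47 + \left(777 + 6 \left(- \frac{1}{37}\right)\right) = -47 + \left(777 - \frac{6}{37}\right) = -47 + \frac{28743}{37} = \frac{27004}{37}$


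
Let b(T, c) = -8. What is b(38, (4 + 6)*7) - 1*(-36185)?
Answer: 36177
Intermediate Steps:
b(38, (4 + 6)*7) - 1*(-36185) = -8 - 1*(-36185) = -8 + 36185 = 36177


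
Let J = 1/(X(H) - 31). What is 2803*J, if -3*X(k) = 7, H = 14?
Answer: -8409/100 ≈ -84.090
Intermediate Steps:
X(k) = -7/3 (X(k) = -⅓*7 = -7/3)
J = -3/100 (J = 1/(-7/3 - 31) = 1/(-100/3) = -3/100 ≈ -0.030000)
2803*J = 2803*(-3/100) = -8409/100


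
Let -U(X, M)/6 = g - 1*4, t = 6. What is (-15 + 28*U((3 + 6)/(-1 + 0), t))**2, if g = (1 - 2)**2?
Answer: 239121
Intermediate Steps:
g = 1 (g = (-1)**2 = 1)
U(X, M) = 18 (U(X, M) = -6*(1 - 1*4) = -6*(1 - 4) = -6*(-3) = 18)
(-15 + 28*U((3 + 6)/(-1 + 0), t))**2 = (-15 + 28*18)**2 = (-15 + 504)**2 = 489**2 = 239121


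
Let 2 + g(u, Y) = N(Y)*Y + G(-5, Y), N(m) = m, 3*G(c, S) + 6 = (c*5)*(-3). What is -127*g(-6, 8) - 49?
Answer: -10844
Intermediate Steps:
G(c, S) = -2 - 5*c (G(c, S) = -2 + ((c*5)*(-3))/3 = -2 + ((5*c)*(-3))/3 = -2 + (-15*c)/3 = -2 - 5*c)
g(u, Y) = 21 + Y**2 (g(u, Y) = -2 + (Y*Y + (-2 - 5*(-5))) = -2 + (Y**2 + (-2 + 25)) = -2 + (Y**2 + 23) = -2 + (23 + Y**2) = 21 + Y**2)
-127*g(-6, 8) - 49 = -127*(21 + 8**2) - 49 = -127*(21 + 64) - 49 = -127*85 - 49 = -10795 - 49 = -10844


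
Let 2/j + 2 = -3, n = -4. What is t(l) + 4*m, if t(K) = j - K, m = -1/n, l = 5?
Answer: -22/5 ≈ -4.4000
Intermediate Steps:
j = -⅖ (j = 2/(-2 - 3) = 2/(-5) = 2*(-⅕) = -⅖ ≈ -0.40000)
m = ¼ (m = -1/(-4) = -1*(-¼) = ¼ ≈ 0.25000)
t(K) = -⅖ - K
t(l) + 4*m = (-⅖ - 1*5) + 4*(¼) = (-⅖ - 5) + 1 = -27/5 + 1 = -22/5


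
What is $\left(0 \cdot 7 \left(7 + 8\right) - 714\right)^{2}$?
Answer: $509796$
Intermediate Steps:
$\left(0 \cdot 7 \left(7 + 8\right) - 714\right)^{2} = \left(0 \cdot 15 - 714\right)^{2} = \left(0 - 714\right)^{2} = \left(-714\right)^{2} = 509796$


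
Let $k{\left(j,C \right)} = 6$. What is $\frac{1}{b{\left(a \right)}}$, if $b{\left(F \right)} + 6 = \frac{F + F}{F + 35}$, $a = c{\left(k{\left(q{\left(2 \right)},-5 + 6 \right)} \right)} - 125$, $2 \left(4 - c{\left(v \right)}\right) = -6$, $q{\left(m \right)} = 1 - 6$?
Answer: $- \frac{83}{262} \approx -0.31679$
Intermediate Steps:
$q{\left(m \right)} = -5$ ($q{\left(m \right)} = 1 - 6 = -5$)
$c{\left(v \right)} = 7$ ($c{\left(v \right)} = 4 - -3 = 4 + 3 = 7$)
$a = -118$ ($a = 7 - 125 = -118$)
$b{\left(F \right)} = -6 + \frac{2 F}{35 + F}$ ($b{\left(F \right)} = -6 + \frac{F + F}{F + 35} = -6 + \frac{2 F}{35 + F}$)
$\frac{1}{b{\left(a \right)}} = \frac{1}{2 \frac{1}{35 - 118} \left(-105 - -236\right)} = \frac{1}{2 \frac{1}{-83} \left(-105 + 236\right)} = \frac{1}{2 \left(- \frac{1}{83}\right) 131} = \frac{1}{- \frac{262}{83}} = - \frac{83}{262}$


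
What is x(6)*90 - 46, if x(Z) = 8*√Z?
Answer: -46 + 720*√6 ≈ 1717.6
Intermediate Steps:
x(6)*90 - 46 = (8*√6)*90 - 46 = 720*√6 - 46 = -46 + 720*√6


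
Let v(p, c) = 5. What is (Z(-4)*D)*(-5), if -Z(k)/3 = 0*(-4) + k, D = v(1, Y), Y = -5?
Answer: -300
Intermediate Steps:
D = 5
Z(k) = -3*k (Z(k) = -3*(0*(-4) + k) = -3*(0 + k) = -3*k)
(Z(-4)*D)*(-5) = (-3*(-4)*5)*(-5) = (12*5)*(-5) = 60*(-5) = -300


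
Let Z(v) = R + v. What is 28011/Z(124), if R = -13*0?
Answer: 28011/124 ≈ 225.90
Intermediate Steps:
R = 0
Z(v) = v (Z(v) = 0 + v = v)
28011/Z(124) = 28011/124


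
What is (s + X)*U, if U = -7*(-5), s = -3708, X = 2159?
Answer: -54215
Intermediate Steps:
U = 35
(s + X)*U = (-3708 + 2159)*35 = -1549*35 = -54215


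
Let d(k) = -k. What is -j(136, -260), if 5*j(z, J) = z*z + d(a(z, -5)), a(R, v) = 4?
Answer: -18492/5 ≈ -3698.4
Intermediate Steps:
j(z, J) = -⅘ + z²/5 (j(z, J) = (z*z - 1*4)/5 = (z² - 4)/5 = (-4 + z²)/5 = -⅘ + z²/5)
-j(136, -260) = -(-⅘ + (⅕)*136²) = -(-⅘ + (⅕)*18496) = -(-⅘ + 18496/5) = -1*18492/5 = -18492/5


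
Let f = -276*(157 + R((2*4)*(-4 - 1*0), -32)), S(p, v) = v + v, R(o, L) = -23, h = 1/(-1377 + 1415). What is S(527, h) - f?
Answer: 702697/19 ≈ 36984.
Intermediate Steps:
h = 1/38 ≈ 0.026316
S(p, v) = 2*v
f = -36984 (f = -276*(157 - 23) = -276*134 = -36984)
S(527, h) - f = 2*(1/38) - 1*(-36984) = 1/19 + 36984 = 702697/19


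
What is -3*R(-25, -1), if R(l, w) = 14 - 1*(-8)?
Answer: -66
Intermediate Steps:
R(l, w) = 22 (R(l, w) = 14 + 8 = 22)
-3*R(-25, -1) = -3*22 = -66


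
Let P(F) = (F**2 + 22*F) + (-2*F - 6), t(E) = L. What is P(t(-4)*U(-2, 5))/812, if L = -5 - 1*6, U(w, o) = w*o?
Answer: 1021/58 ≈ 17.603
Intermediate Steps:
U(w, o) = o*w
L = -11 (L = -5 - 6 = -11)
t(E) = -11
P(F) = -6 + F**2 + 20*F (P(F) = (F**2 + 22*F) + (-6 - 2*F) = -6 + F**2 + 20*F)
P(t(-4)*U(-2, 5))/812 = (-6 + (-55*(-2))**2 + 20*(-55*(-2)))/812 = (-6 + (-11*(-10))**2 + 20*(-11*(-10)))*(1/812) = (-6 + 110**2 + 20*110)*(1/812) = (-6 + 12100 + 2200)*(1/812) = 14294*(1/812) = 1021/58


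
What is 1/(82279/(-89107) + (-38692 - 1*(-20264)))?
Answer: -89107/1642146075 ≈ -5.4263e-5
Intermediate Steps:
1/(82279/(-89107) + (-38692 - 1*(-20264))) = 1/(82279*(-1/89107) + (-38692 + 20264)) = 1/(-82279/89107 - 18428) = 1/(-1642146075/89107) = -89107/1642146075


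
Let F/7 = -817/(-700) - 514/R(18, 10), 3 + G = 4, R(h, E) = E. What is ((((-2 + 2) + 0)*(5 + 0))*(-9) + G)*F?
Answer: -35163/100 ≈ -351.63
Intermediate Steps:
G = 1 (G = -3 + 4 = 1)
F = -35163/100 (F = 7*(-817/(-700) - 514/10) = 7*(-817*(-1/700) - 514*⅒) = 7*(817/700 - 257/5) = 7*(-35163/700) = -35163/100 ≈ -351.63)
((((-2 + 2) + 0)*(5 + 0))*(-9) + G)*F = ((((-2 + 2) + 0)*(5 + 0))*(-9) + 1)*(-35163/100) = (((0 + 0)*5)*(-9) + 1)*(-35163/100) = ((0*5)*(-9) + 1)*(-35163/100) = (0*(-9) + 1)*(-35163/100) = (0 + 1)*(-35163/100) = 1*(-35163/100) = -35163/100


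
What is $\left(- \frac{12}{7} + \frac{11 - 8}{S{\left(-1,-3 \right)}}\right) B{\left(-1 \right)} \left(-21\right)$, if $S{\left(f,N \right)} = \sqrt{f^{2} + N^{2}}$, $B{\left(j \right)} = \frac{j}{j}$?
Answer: $36 - \frac{63 \sqrt{10}}{10} \approx 16.078$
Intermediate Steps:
$B{\left(j \right)} = 1$
$S{\left(f,N \right)} = \sqrt{N^{2} + f^{2}}$
$\left(- \frac{12}{7} + \frac{11 - 8}{S{\left(-1,-3 \right)}}\right) B{\left(-1 \right)} \left(-21\right) = \left(- \frac{12}{7} + \frac{11 - 8}{\sqrt{\left(-3\right)^{2} + \left(-1\right)^{2}}}\right) 1 \left(-21\right) = \left(\left(-12\right) \frac{1}{7} + \frac{11 - 8}{\sqrt{9 + 1}}\right) 1 \left(-21\right) = \left(- \frac{12}{7} + \frac{3}{\sqrt{10}}\right) 1 \left(-21\right) = \left(- \frac{12}{7} + 3 \frac{\sqrt{10}}{10}\right) 1 \left(-21\right) = \left(- \frac{12}{7} + \frac{3 \sqrt{10}}{10}\right) 1 \left(-21\right) = \left(- \frac{12}{7} + \frac{3 \sqrt{10}}{10}\right) \left(-21\right) = 36 - \frac{63 \sqrt{10}}{10}$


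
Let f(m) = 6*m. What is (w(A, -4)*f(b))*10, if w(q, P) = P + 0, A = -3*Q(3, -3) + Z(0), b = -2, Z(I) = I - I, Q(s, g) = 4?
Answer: 480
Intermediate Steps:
Z(I) = 0
A = -12 (A = -3*4 + 0 = -12 + 0 = -12)
w(q, P) = P
(w(A, -4)*f(b))*10 = -24*(-2)*10 = -4*(-12)*10 = 48*10 = 480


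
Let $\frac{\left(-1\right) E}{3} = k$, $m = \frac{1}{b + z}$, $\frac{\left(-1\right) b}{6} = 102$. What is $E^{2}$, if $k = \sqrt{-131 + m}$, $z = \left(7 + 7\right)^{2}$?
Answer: $- \frac{490473}{416} \approx -1179.0$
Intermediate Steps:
$b = -612$ ($b = \left(-6\right) 102 = -612$)
$z = 196$ ($z = 14^{2} = 196$)
$m = - \frac{1}{416}$ ($m = \frac{1}{-612 + 196} = \frac{1}{-416} = - \frac{1}{416} \approx -0.0024038$)
$k = \frac{i \sqrt{1416922}}{104}$ ($k = \sqrt{-131 - \frac{1}{416}} = \sqrt{- \frac{54497}{416}} = \frac{i \sqrt{1416922}}{104} \approx 11.446 i$)
$E = - \frac{3 i \sqrt{1416922}}{104}$ ($E = - 3 \frac{i \sqrt{1416922}}{104} = - \frac{3 i \sqrt{1416922}}{104} \approx - 34.337 i$)
$E^{2} = \left(- \frac{3 i \sqrt{1416922}}{104}\right)^{2} = - \frac{490473}{416}$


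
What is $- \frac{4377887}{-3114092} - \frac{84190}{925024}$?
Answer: $\frac{473434392351}{360076229776} \approx 1.3148$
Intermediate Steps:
$- \frac{4377887}{-3114092} - \frac{84190}{925024} = \left(-4377887\right) \left(- \frac{1}{3114092}\right) - \frac{42095}{462512} = \frac{4377887}{3114092} - \frac{42095}{462512} = \frac{473434392351}{360076229776}$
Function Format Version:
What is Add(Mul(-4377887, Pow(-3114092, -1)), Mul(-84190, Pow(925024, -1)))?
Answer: Rational(473434392351, 360076229776) ≈ 1.3148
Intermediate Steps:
Add(Mul(-4377887, Pow(-3114092, -1)), Mul(-84190, Pow(925024, -1))) = Add(Mul(-4377887, Rational(-1, 3114092)), Mul(-84190, Rational(1, 925024))) = Add(Rational(4377887, 3114092), Rational(-42095, 462512)) = Rational(473434392351, 360076229776)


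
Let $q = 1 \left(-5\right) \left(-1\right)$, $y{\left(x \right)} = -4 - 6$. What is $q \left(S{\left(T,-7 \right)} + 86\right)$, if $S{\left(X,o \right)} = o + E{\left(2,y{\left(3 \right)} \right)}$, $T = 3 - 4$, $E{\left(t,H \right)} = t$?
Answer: $405$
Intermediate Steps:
$y{\left(x \right)} = -10$ ($y{\left(x \right)} = -4 - 6 = -10$)
$T = -1$ ($T = 3 - 4 = -1$)
$q = 5$ ($q = \left(-5\right) \left(-1\right) = 5$)
$S{\left(X,o \right)} = 2 + o$ ($S{\left(X,o \right)} = o + 2 = 2 + o$)
$q \left(S{\left(T,-7 \right)} + 86\right) = 5 \left(\left(2 - 7\right) + 86\right) = 5 \left(-5 + 86\right) = 5 \cdot 81 = 405$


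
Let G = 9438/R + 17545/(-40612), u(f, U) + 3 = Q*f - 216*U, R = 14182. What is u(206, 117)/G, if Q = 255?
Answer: 713535136860/6112403 ≈ 1.1674e+5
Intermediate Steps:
u(f, U) = -3 - 216*U + 255*f (u(f, U) = -3 + (255*f - 216*U) = -3 + (-216*U + 255*f) = -3 - 216*U + 255*f)
G = 6112403/26179972 (G = 9438/14182 + 17545/(-40612) = 9438*(1/14182) + 17545*(-1/40612) = 4719/7091 - 1595/3692 = 6112403/26179972 ≈ 0.23348)
u(206, 117)/G = (-3 - 216*117 + 255*206)/(6112403/26179972) = (-3 - 25272 + 52530)*(26179972/6112403) = 27255*(26179972/6112403) = 713535136860/6112403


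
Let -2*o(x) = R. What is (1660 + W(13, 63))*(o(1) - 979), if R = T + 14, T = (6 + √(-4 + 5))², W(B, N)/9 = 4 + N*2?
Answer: -2859715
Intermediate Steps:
W(B, N) = 36 + 18*N (W(B, N) = 9*(4 + N*2) = 9*(4 + 2*N) = 36 + 18*N)
T = 49 (T = (6 + √1)² = (6 + 1)² = 7² = 49)
R = 63 (R = 49 + 14 = 63)
o(x) = -63/2 (o(x) = -½*63 = -63/2)
(1660 + W(13, 63))*(o(1) - 979) = (1660 + (36 + 18*63))*(-63/2 - 979) = (1660 + (36 + 1134))*(-2021/2) = (1660 + 1170)*(-2021/2) = 2830*(-2021/2) = -2859715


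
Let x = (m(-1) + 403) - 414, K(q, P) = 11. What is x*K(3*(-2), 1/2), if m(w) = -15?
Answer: -286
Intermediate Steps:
x = -26 (x = (-15 + 403) - 414 = 388 - 414 = -26)
x*K(3*(-2), 1/2) = -26*11 = -286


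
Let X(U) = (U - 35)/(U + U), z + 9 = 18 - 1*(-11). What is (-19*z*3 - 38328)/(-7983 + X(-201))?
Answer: 7933068/1604465 ≈ 4.9444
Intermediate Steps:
z = 20 (z = -9 + (18 - 1*(-11)) = -9 + (18 + 11) = -9 + 29 = 20)
X(U) = (-35 + U)/(2*U) (X(U) = (-35 + U)/((2*U)) = (-35 + U)*(1/(2*U)) = (-35 + U)/(2*U))
(-19*z*3 - 38328)/(-7983 + X(-201)) = (-19*20*3 - 38328)/(-7983 + (½)*(-35 - 201)/(-201)) = (-380*3 - 38328)/(-7983 + (½)*(-1/201)*(-236)) = (-1140 - 38328)/(-7983 + 118/201) = -39468/(-1604465/201) = -39468*(-201/1604465) = 7933068/1604465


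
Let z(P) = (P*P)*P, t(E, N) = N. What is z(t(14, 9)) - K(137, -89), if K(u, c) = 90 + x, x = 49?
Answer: 590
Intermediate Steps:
K(u, c) = 139 (K(u, c) = 90 + 49 = 139)
z(P) = P³ (z(P) = P²*P = P³)
z(t(14, 9)) - K(137, -89) = 9³ - 1*139 = 729 - 139 = 590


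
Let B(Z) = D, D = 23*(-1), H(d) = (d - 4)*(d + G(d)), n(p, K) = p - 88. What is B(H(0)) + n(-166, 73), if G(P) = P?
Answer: -277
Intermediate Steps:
n(p, K) = -88 + p
H(d) = 2*d*(-4 + d) (H(d) = (d - 4)*(d + d) = (-4 + d)*(2*d) = 2*d*(-4 + d))
D = -23
B(Z) = -23
B(H(0)) + n(-166, 73) = -23 + (-88 - 166) = -23 - 254 = -277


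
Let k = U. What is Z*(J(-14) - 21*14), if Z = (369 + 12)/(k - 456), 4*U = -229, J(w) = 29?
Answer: 403860/2053 ≈ 196.72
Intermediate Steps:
U = -229/4 (U = (¼)*(-229) = -229/4 ≈ -57.250)
k = -229/4 ≈ -57.250
Z = -1524/2053 (Z = (369 + 12)/(-229/4 - 456) = 381/(-2053/4) = 381*(-4/2053) = -1524/2053 ≈ -0.74233)
Z*(J(-14) - 21*14) = -1524*(29 - 21*14)/2053 = -1524*(29 - 294)/2053 = -1524/2053*(-265) = 403860/2053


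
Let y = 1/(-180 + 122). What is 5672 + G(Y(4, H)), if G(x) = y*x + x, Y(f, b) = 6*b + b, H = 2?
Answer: 164887/29 ≈ 5685.8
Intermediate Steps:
y = -1/58 (y = 1/(-58) = -1/58 ≈ -0.017241)
Y(f, b) = 7*b
G(x) = 57*x/58 (G(x) = -x/58 + x = 57*x/58)
5672 + G(Y(4, H)) = 5672 + 57*(7*2)/58 = 5672 + (57/58)*14 = 5672 + 399/29 = 164887/29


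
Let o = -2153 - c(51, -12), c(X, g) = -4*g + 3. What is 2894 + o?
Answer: 690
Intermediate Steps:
c(X, g) = 3 - 4*g
o = -2204 (o = -2153 - (3 - 4*(-12)) = -2153 - (3 + 48) = -2153 - 1*51 = -2153 - 51 = -2204)
2894 + o = 2894 - 2204 = 690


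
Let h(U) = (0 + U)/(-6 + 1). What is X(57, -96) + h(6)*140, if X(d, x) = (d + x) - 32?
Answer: -239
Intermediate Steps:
X(d, x) = -32 + d + x
h(U) = -U/5 (h(U) = U/(-5) = U*(-⅕) = -U/5)
X(57, -96) + h(6)*140 = (-32 + 57 - 96) - ⅕*6*140 = -71 - 6/5*140 = -71 - 168 = -239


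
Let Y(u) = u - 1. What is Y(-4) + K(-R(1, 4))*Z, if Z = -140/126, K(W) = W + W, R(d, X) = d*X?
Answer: 35/9 ≈ 3.8889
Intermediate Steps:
Y(u) = -1 + u
R(d, X) = X*d
K(W) = 2*W
Z = -10/9 (Z = -140*1/126 = -10/9 ≈ -1.1111)
Y(-4) + K(-R(1, 4))*Z = (-1 - 4) + (2*(-4))*(-10/9) = -5 + (2*(-1*4))*(-10/9) = -5 + (2*(-4))*(-10/9) = -5 - 8*(-10/9) = -5 + 80/9 = 35/9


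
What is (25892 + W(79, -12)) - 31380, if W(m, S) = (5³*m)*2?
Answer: 14262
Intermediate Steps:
W(m, S) = 250*m (W(m, S) = (125*m)*2 = 250*m)
(25892 + W(79, -12)) - 31380 = (25892 + 250*79) - 31380 = (25892 + 19750) - 31380 = 45642 - 31380 = 14262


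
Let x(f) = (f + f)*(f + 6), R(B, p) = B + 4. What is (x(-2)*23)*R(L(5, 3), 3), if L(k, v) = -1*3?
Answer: -368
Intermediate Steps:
L(k, v) = -3
R(B, p) = 4 + B
x(f) = 2*f*(6 + f) (x(f) = (2*f)*(6 + f) = 2*f*(6 + f))
(x(-2)*23)*R(L(5, 3), 3) = ((2*(-2)*(6 - 2))*23)*(4 - 3) = ((2*(-2)*4)*23)*1 = -16*23*1 = -368*1 = -368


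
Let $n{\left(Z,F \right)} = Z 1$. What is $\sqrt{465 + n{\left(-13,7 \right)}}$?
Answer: $2 \sqrt{113} \approx 21.26$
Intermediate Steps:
$n{\left(Z,F \right)} = Z$
$\sqrt{465 + n{\left(-13,7 \right)}} = \sqrt{465 - 13} = \sqrt{452} = 2 \sqrt{113}$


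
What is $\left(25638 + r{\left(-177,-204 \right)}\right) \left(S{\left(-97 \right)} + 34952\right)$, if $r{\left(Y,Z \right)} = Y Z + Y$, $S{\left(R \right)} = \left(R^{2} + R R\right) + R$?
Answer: $3304592937$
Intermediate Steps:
$S{\left(R \right)} = R + 2 R^{2}$ ($S{\left(R \right)} = \left(R^{2} + R^{2}\right) + R = 2 R^{2} + R = R + 2 R^{2}$)
$r{\left(Y,Z \right)} = Y + Y Z$
$\left(25638 + r{\left(-177,-204 \right)}\right) \left(S{\left(-97 \right)} + 34952\right) = \left(25638 - 177 \left(1 - 204\right)\right) \left(- 97 \left(1 + 2 \left(-97\right)\right) + 34952\right) = \left(25638 - -35931\right) \left(- 97 \left(1 - 194\right) + 34952\right) = \left(25638 + 35931\right) \left(\left(-97\right) \left(-193\right) + 34952\right) = 61569 \left(18721 + 34952\right) = 61569 \cdot 53673 = 3304592937$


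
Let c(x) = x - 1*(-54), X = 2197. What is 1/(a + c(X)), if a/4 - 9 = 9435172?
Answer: 1/37742975 ≈ 2.6495e-8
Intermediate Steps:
a = 37740724 (a = 36 + 4*9435172 = 36 + 37740688 = 37740724)
c(x) = 54 + x (c(x) = x + 54 = 54 + x)
1/(a + c(X)) = 1/(37740724 + (54 + 2197)) = 1/(37740724 + 2251) = 1/37742975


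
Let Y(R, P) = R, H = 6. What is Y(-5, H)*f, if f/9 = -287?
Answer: 12915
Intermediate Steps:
f = -2583 (f = 9*(-287) = -2583)
Y(-5, H)*f = -5*(-2583) = 12915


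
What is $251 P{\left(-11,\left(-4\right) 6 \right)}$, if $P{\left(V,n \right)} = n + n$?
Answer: $-12048$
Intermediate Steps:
$P{\left(V,n \right)} = 2 n$
$251 P{\left(-11,\left(-4\right) 6 \right)} = 251 \cdot 2 \left(\left(-4\right) 6\right) = 251 \cdot 2 \left(-24\right) = 251 \left(-48\right) = -12048$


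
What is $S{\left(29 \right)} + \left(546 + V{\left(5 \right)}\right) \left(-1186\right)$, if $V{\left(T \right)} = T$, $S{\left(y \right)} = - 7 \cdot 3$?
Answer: $-653507$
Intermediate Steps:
$S{\left(y \right)} = -21$ ($S{\left(y \right)} = \left(-1\right) 21 = -21$)
$S{\left(29 \right)} + \left(546 + V{\left(5 \right)}\right) \left(-1186\right) = -21 + \left(546 + 5\right) \left(-1186\right) = -21 + 551 \left(-1186\right) = -21 - 653486 = -653507$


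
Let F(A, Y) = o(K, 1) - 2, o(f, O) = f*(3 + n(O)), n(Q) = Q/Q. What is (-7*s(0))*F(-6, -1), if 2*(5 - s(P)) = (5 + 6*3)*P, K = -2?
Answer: 350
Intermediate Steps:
n(Q) = 1
o(f, O) = 4*f (o(f, O) = f*(3 + 1) = f*4 = 4*f)
s(P) = 5 - 23*P/2 (s(P) = 5 - (5 + 6*3)*P/2 = 5 - (5 + 18)*P/2 = 5 - 23*P/2)
F(A, Y) = -10 (F(A, Y) = 4*(-2) - 2 = -8 - 2 = -10)
(-7*s(0))*F(-6, -1) = -7*(5 - 23/2*0)*(-10) = -7*(5 + 0)*(-10) = -7*5*(-10) = -35*(-10) = 350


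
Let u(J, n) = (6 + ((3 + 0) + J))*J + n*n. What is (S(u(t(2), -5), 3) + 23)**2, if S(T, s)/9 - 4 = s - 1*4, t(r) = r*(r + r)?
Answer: 2500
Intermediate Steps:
t(r) = 2*r**2 (t(r) = r*(2*r) = 2*r**2)
u(J, n) = n**2 + J*(9 + J) (u(J, n) = (6 + (3 + J))*J + n**2 = (9 + J)*J + n**2 = J*(9 + J) + n**2 = n**2 + J*(9 + J))
S(T, s) = 9*s (S(T, s) = 36 + 9*(s - 1*4) = 36 + 9*(s - 4) = 36 + 9*(-4 + s) = 36 + (-36 + 9*s) = 9*s)
(S(u(t(2), -5), 3) + 23)**2 = (9*3 + 23)**2 = (27 + 23)**2 = 50**2 = 2500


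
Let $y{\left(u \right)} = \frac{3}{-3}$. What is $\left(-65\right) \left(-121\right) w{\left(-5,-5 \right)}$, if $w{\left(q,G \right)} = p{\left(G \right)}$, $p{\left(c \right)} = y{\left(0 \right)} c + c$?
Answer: $0$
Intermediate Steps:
$y{\left(u \right)} = -1$ ($y{\left(u \right)} = 3 \left(- \frac{1}{3}\right) = -1$)
$p{\left(c \right)} = 0$ ($p{\left(c \right)} = - c + c = 0$)
$w{\left(q,G \right)} = 0$
$\left(-65\right) \left(-121\right) w{\left(-5,-5 \right)} = \left(-65\right) \left(-121\right) 0 = 7865 \cdot 0 = 0$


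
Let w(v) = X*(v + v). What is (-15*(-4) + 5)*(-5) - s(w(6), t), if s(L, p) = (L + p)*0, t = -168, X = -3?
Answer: -325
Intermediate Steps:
w(v) = -6*v (w(v) = -3*(v + v) = -6*v)
s(L, p) = 0
(-15*(-4) + 5)*(-5) - s(w(6), t) = (-15*(-4) + 5)*(-5) - 1*0 = (60 + 5)*(-5) + 0 = 65*(-5) + 0 = -325 + 0 = -325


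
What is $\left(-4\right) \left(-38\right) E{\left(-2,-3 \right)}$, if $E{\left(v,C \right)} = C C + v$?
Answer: $1064$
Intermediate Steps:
$E{\left(v,C \right)} = v + C^{2}$ ($E{\left(v,C \right)} = C^{2} + v = v + C^{2}$)
$\left(-4\right) \left(-38\right) E{\left(-2,-3 \right)} = \left(-4\right) \left(-38\right) \left(-2 + \left(-3\right)^{2}\right) = 152 \left(-2 + 9\right) = 152 \cdot 7 = 1064$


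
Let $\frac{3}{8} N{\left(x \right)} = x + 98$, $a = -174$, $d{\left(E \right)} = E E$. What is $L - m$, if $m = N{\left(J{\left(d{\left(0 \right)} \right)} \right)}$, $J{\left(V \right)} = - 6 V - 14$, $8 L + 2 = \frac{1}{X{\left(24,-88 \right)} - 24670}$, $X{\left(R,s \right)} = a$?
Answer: $- \frac{44570137}{198752} \approx -224.25$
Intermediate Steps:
$d{\left(E \right)} = E^{2}$
$X{\left(R,s \right)} = -174$
$L = - \frac{49689}{198752}$ ($L = - \frac{1}{4} + \frac{1}{8 \left(-174 - 24670\right)} = - \frac{1}{4} + \frac{1}{8 \left(-24844\right)} = - \frac{1}{4} + \frac{1}{8} \left(- \frac{1}{24844}\right) = - \frac{1}{4} - \frac{1}{198752} = - \frac{49689}{198752} \approx -0.25$)
$J{\left(V \right)} = -14 - 6 V$
$N{\left(x \right)} = \frac{784}{3} + \frac{8 x}{3}$ ($N{\left(x \right)} = \frac{8 \left(x + 98\right)}{3} = \frac{8 \left(98 + x\right)}{3} = \frac{784}{3} + \frac{8 x}{3}$)
$m = 224$ ($m = \frac{784}{3} + \frac{8 \left(-14 - 6 \cdot 0^{2}\right)}{3} = \frac{784}{3} + \frac{8 \left(-14 - 0\right)}{3} = \frac{784}{3} + \frac{8 \left(-14 + 0\right)}{3} = \frac{784}{3} + \frac{8}{3} \left(-14\right) = \frac{784}{3} - \frac{112}{3} = 224$)
$L - m = - \frac{49689}{198752} - 224 = - \frac{44570137}{198752}$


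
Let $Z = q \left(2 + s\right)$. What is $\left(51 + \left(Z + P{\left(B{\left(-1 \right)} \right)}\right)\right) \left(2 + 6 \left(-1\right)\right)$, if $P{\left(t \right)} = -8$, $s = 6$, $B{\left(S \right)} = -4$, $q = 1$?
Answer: $-204$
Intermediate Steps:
$Z = 8$ ($Z = 1 \left(2 + 6\right) = 1 \cdot 8 = 8$)
$\left(51 + \left(Z + P{\left(B{\left(-1 \right)} \right)}\right)\right) \left(2 + 6 \left(-1\right)\right) = \left(51 + \left(8 - 8\right)\right) \left(2 + 6 \left(-1\right)\right) = \left(51 + 0\right) \left(2 - 6\right) = 51 \left(-4\right) = -204$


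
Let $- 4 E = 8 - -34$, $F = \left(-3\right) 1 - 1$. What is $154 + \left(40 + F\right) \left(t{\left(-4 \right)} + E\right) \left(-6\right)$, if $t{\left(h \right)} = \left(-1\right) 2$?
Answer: $2854$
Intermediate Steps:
$t{\left(h \right)} = -2$
$F = -4$ ($F = -3 - 1 = -4$)
$E = - \frac{21}{2}$ ($E = - \frac{8 - -34}{4} = - \frac{8 + 34}{4} = \left(- \frac{1}{4}\right) 42 = - \frac{21}{2} \approx -10.5$)
$154 + \left(40 + F\right) \left(t{\left(-4 \right)} + E\right) \left(-6\right) = 154 + \left(40 - 4\right) \left(-2 - \frac{21}{2}\right) \left(-6\right) = 154 + 36 \left(- \frac{25}{2}\right) \left(-6\right) = 154 - -2700 = 154 + 2700 = 2854$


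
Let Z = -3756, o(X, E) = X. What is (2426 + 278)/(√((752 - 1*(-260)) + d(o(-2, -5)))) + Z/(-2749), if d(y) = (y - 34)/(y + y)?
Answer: 3756/2749 + 2704*√1021/1021 ≈ 85.990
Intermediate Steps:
d(y) = (-34 + y)/(2*y) (d(y) = (-34 + y)/((2*y)) = (-34 + y)*(1/(2*y)) = (-34 + y)/(2*y))
(2426 + 278)/(√((752 - 1*(-260)) + d(o(-2, -5)))) + Z/(-2749) = (2426 + 278)/(√((752 - 1*(-260)) + (½)*(-34 - 2)/(-2))) - 3756/(-2749) = 2704/(√((752 + 260) + (½)*(-½)*(-36))) - 3756*(-1/2749) = 2704/(√(1012 + 9)) + 3756/2749 = 2704/(√1021) + 3756/2749 = 2704*(√1021/1021) + 3756/2749 = 2704*√1021/1021 + 3756/2749 = 3756/2749 + 2704*√1021/1021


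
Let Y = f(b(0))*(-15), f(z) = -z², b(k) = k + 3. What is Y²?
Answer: 18225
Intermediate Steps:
b(k) = 3 + k
Y = 135 (Y = -(3 + 0)²*(-15) = -1*3²*(-15) = -1*9*(-15) = -9*(-15) = 135)
Y² = 135² = 18225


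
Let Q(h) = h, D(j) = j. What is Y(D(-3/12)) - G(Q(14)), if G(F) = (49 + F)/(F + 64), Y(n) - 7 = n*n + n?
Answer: 1249/208 ≈ 6.0048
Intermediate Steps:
Y(n) = 7 + n + n**2 (Y(n) = 7 + (n*n + n) = 7 + (n**2 + n) = 7 + (n + n**2) = 7 + n + n**2)
G(F) = (49 + F)/(64 + F)
Y(D(-3/12)) - G(Q(14)) = (7 - 3/12 + (-3/12)**2) - (49 + 14)/(64 + 14) = (7 - 3*1/12 + (-3*1/12)**2) - 63/78 = (7 - 1/4 + (-1/4)**2) - 63/78 = (7 - 1/4 + 1/16) - 1*21/26 = 109/16 - 21/26 = 1249/208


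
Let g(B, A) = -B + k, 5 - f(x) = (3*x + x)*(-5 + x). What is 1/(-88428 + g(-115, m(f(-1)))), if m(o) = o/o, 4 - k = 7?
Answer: -1/88316 ≈ -1.1323e-5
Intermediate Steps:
k = -3 (k = 4 - 1*7 = 4 - 7 = -3)
f(x) = 5 - 4*x*(-5 + x) (f(x) = 5 - (3*x + x)*(-5 + x) = 5 - 4*x*(-5 + x))
m(o) = 1
g(B, A) = -3 - B (g(B, A) = -B - 3 = -3 - B)
1/(-88428 + g(-115, m(f(-1)))) = 1/(-88428 + (-3 - 1*(-115))) = 1/(-88428 + (-3 + 115)) = 1/(-88428 + 112) = 1/(-88316) = -1/88316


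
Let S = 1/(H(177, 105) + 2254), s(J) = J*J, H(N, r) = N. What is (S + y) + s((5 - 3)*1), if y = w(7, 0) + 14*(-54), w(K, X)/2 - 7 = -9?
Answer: -1837835/2431 ≈ -756.00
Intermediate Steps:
w(K, X) = -4 (w(K, X) = 14 + 2*(-9) = 14 - 18 = -4)
s(J) = J²
y = -760 (y = -4 + 14*(-54) = -4 - 756 = -760)
S = 1/2431 (S = 1/(177 + 2254) = 1/2431 ≈ 0.00041135)
(S + y) + s((5 - 3)*1) = (1/2431 - 760) + ((5 - 3)*1)² = -1847559/2431 + (2*1)² = -1847559/2431 + 2² = -1847559/2431 + 4 = -1837835/2431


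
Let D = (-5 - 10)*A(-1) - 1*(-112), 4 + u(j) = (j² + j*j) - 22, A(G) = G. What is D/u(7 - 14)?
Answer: 127/72 ≈ 1.7639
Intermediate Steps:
u(j) = -26 + 2*j² (u(j) = -4 + ((j² + j*j) - 22) = -4 + ((j² + j²) - 22) = -4 + (2*j² - 22) = -4 + (-22 + 2*j²) = -26 + 2*j²)
D = 127 (D = (-5 - 10)*(-1) - 1*(-112) = -15*(-1) + 112 = 15 + 112 = 127)
D/u(7 - 14) = 127/(-26 + 2*(7 - 14)²) = 127/(-26 + 2*(-7)²) = 127/(-26 + 2*49) = 127/(-26 + 98) = 127/72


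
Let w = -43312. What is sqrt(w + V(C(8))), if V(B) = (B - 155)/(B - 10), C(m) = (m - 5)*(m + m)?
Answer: 11*I*sqrt(516914)/38 ≈ 208.12*I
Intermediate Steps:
C(m) = 2*m*(-5 + m) (C(m) = (-5 + m)*(2*m) = 2*m*(-5 + m))
V(B) = (-155 + B)/(-10 + B)
sqrt(w + V(C(8))) = sqrt(-43312 + (-155 + 2*8*(-5 + 8))/(-10 + 2*8*(-5 + 8))) = sqrt(-43312 + (-155 + 2*8*3)/(-10 + 2*8*3)) = sqrt(-43312 + (-155 + 48)/(-10 + 48)) = sqrt(-43312 - 107/38) = sqrt(-1645963/38) = 11*I*sqrt(516914)/38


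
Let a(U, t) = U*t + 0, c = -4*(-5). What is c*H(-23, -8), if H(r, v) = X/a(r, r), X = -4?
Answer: -80/529 ≈ -0.15123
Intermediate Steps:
c = 20
a(U, t) = U*t
H(r, v) = -4/r²
c*H(-23, -8) = 20*(-4/(-23)²) = 20*(-4*1/529) = 20*(-4/529) = -80/529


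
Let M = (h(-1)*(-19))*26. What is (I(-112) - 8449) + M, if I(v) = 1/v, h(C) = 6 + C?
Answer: -1222929/112 ≈ -10919.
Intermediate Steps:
M = -2470 (M = ((6 - 1)*(-19))*26 = (5*(-19))*26 = -95*26 = -2470)
(I(-112) - 8449) + M = (1/(-112) - 8449) - 2470 = (-1/112 - 8449) - 2470 = -946289/112 - 2470 = -1222929/112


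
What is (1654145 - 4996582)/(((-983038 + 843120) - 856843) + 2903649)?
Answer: -3342437/1906888 ≈ -1.7528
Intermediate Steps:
(1654145 - 4996582)/(((-983038 + 843120) - 856843) + 2903649) = -3342437/((-139918 - 856843) + 2903649) = -3342437/(-996761 + 2903649) = -3342437/1906888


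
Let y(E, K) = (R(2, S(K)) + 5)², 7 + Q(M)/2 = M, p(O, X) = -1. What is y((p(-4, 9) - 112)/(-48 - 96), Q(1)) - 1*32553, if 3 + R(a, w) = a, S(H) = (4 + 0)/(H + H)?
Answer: -32537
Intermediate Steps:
S(H) = 2/H (S(H) = 4/((2*H)) = 4*(1/(2*H)) = 2/H)
R(a, w) = -3 + a
Q(M) = -14 + 2*M
y(E, K) = 16 (y(E, K) = ((-3 + 2) + 5)² = (-1 + 5)² = 4² = 16)
y((p(-4, 9) - 112)/(-48 - 96), Q(1)) - 1*32553 = 16 - 1*32553 = 16 - 32553 = -32537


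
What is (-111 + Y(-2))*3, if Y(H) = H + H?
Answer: -345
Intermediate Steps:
Y(H) = 2*H
(-111 + Y(-2))*3 = (-111 + 2*(-2))*3 = (-111 - 4)*3 = -115*3 = -345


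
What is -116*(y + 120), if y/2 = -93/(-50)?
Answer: -358788/25 ≈ -14352.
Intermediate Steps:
y = 93/25 (y = 2*(-93/(-50)) = 2*(-93*(-1/50)) = 2*(93/50) = 93/25 ≈ 3.7200)
-116*(y + 120) = -116*(93/25 + 120) = -116*3093/25 = -358788/25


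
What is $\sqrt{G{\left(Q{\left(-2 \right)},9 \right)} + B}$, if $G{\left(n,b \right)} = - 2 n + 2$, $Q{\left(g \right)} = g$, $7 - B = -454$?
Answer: $\sqrt{467} \approx 21.61$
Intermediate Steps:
$B = 461$ ($B = 7 - -454 = 7 + 454 = 461$)
$G{\left(n,b \right)} = 2 - 2 n$
$\sqrt{G{\left(Q{\left(-2 \right)},9 \right)} + B} = \sqrt{\left(2 - -4\right) + 461} = \sqrt{\left(2 + 4\right) + 461} = \sqrt{6 + 461} = \sqrt{467}$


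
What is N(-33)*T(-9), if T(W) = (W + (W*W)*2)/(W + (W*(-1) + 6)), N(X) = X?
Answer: -1683/2 ≈ -841.50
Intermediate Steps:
T(W) = W²/3 + W/6 (T(W) = (W + W²*2)/(W + (-W + 6)) = (W + 2*W²)/(W + (6 - W)) = (W + 2*W²)/6 = (W + 2*W²)*(⅙) = W²/3 + W/6)
N(-33)*T(-9) = -11*(-9)*(1 + 2*(-9))/2 = -11*(-9)*(1 - 18)/2 = -11*(-9)*(-17)/2 = -33*51/2 = -1683/2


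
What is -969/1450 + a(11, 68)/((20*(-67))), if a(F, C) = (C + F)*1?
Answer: -141301/194300 ≈ -0.72723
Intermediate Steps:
a(F, C) = C + F
-969/1450 + a(11, 68)/((20*(-67))) = -969/1450 + (68 + 11)/((20*(-67))) = -969*1/1450 + 79/(-1340) = -969/1450 + 79*(-1/1340) = -969/1450 - 79/1340 = -141301/194300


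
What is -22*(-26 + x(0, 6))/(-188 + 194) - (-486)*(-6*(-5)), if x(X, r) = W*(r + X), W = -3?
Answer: 44224/3 ≈ 14741.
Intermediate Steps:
x(X, r) = -3*X - 3*r (x(X, r) = -3*(r + X) = -3*(X + r) = -3*X - 3*r)
-22*(-26 + x(0, 6))/(-188 + 194) - (-486)*(-6*(-5)) = -22*(-26 + (-3*0 - 3*6))/(-188 + 194) - (-486)*(-6*(-5)) = -22*(-26 + (0 - 18))/6 - (-486)*30 = -22*(-26 - 18)/6 - 1*(-14580) = -(-968)/6 + 14580 = -22*(-22/3) + 14580 = 484/3 + 14580 = 44224/3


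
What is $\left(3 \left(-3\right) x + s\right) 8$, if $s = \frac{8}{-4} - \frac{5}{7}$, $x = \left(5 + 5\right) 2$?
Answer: $- \frac{10232}{7} \approx -1461.7$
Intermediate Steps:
$x = 20$ ($x = 10 \cdot 2 = 20$)
$s = - \frac{19}{7}$ ($s = 8 \left(- \frac{1}{4}\right) - \frac{5}{7} = -2 - \frac{5}{7} = - \frac{19}{7} \approx -2.7143$)
$\left(3 \left(-3\right) x + s\right) 8 = \left(3 \left(-3\right) 20 - \frac{19}{7}\right) 8 = \left(\left(-9\right) 20 - \frac{19}{7}\right) 8 = \left(-180 - \frac{19}{7}\right) 8 = \left(- \frac{1279}{7}\right) 8 = - \frac{10232}{7}$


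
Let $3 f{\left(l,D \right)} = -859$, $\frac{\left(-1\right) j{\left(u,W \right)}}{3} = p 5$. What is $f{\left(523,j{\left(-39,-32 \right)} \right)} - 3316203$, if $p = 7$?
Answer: $- \frac{9949468}{3} \approx -3.3165 \cdot 10^{6}$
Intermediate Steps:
$j{\left(u,W \right)} = -105$ ($j{\left(u,W \right)} = - 3 \cdot 7 \cdot 5 = \left(-3\right) 35 = -105$)
$f{\left(l,D \right)} = - \frac{859}{3}$ ($f{\left(l,D \right)} = \frac{1}{3} \left(-859\right) = - \frac{859}{3}$)
$f{\left(523,j{\left(-39,-32 \right)} \right)} - 3316203 = - \frac{859}{3} - 3316203 = - \frac{9949468}{3}$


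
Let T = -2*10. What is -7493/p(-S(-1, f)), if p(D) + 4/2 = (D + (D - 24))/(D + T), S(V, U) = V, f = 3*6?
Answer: 142367/16 ≈ 8897.9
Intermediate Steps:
f = 18
T = -20
p(D) = -2 + (-24 + 2*D)/(-20 + D) (p(D) = -2 + (D + (D - 24))/(D - 20) = -2 + (D + (-24 + D))/(-20 + D) = -2 + (-24 + 2*D)/(-20 + D))
-7493/p(-S(-1, f)) = -7493/(16/(-20 - 1*(-1))) = -7493/(16/(-20 + 1)) = -7493/(16/(-19)) = -7493/(16*(-1/19)) = -7493/(-16/19) = -7493*(-19/16) = 142367/16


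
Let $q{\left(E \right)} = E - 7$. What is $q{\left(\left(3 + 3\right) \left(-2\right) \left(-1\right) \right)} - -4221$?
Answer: $4226$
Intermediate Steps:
$q{\left(E \right)} = -7 + E$ ($q{\left(E \right)} = E - 7 = -7 + E$)
$q{\left(\left(3 + 3\right) \left(-2\right) \left(-1\right) \right)} - -4221 = \left(-7 + \left(3 + 3\right) \left(-2\right) \left(-1\right)\right) - -4221 = \left(-7 + 6 \left(-2\right) \left(-1\right)\right) + 4221 = \left(-7 - -12\right) + 4221 = \left(-7 + 12\right) + 4221 = 5 + 4221 = 4226$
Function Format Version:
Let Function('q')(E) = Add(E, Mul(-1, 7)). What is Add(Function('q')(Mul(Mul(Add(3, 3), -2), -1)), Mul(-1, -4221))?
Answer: 4226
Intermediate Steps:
Function('q')(E) = Add(-7, E) (Function('q')(E) = Add(E, -7) = Add(-7, E))
Add(Function('q')(Mul(Mul(Add(3, 3), -2), -1)), Mul(-1, -4221)) = Add(Add(-7, Mul(Mul(Add(3, 3), -2), -1)), Mul(-1, -4221)) = Add(Add(-7, Mul(Mul(6, -2), -1)), 4221) = Add(Add(-7, Mul(-12, -1)), 4221) = Add(Add(-7, 12), 4221) = Add(5, 4221) = 4226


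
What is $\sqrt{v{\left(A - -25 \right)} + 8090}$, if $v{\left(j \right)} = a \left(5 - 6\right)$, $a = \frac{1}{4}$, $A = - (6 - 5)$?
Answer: $\frac{\sqrt{32359}}{2} \approx 89.943$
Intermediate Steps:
$A = -1$ ($A = \left(-1\right) 1 = -1$)
$a = \frac{1}{4} \approx 0.25$
$v{\left(j \right)} = - \frac{1}{4}$ ($v{\left(j \right)} = \frac{5 - 6}{4} = \frac{1}{4} \left(-1\right) = - \frac{1}{4}$)
$\sqrt{v{\left(A - -25 \right)} + 8090} = \sqrt{- \frac{1}{4} + 8090} = \sqrt{\frac{32359}{4}} = \frac{\sqrt{32359}}{2}$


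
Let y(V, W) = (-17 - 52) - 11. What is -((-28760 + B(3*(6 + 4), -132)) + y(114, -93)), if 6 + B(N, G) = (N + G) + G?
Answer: 29080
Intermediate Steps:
y(V, W) = -80 (y(V, W) = -69 - 11 = -80)
B(N, G) = -6 + N + 2*G (B(N, G) = -6 + ((N + G) + G) = -6 + ((G + N) + G) = -6 + (N + 2*G) = -6 + N + 2*G)
-((-28760 + B(3*(6 + 4), -132)) + y(114, -93)) = -((-28760 + (-6 + 3*(6 + 4) + 2*(-132))) - 80) = -((-28760 + (-6 + 3*10 - 264)) - 80) = -((-28760 + (-6 + 30 - 264)) - 80) = -((-28760 - 240) - 80) = -(-29000 - 80) = -1*(-29080) = 29080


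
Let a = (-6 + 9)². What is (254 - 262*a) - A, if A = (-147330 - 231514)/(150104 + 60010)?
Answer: -220850506/105057 ≈ -2102.2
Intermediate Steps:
A = -189422/105057 (A = -378844/210114 = -378844*1/210114 = -189422/105057 ≈ -1.8030)
a = 9 (a = 3² = 9)
(254 - 262*a) - A = (254 - 262*9) - 1*(-189422/105057) = (254 - 2358) + 189422/105057 = -2104 + 189422/105057 = -220850506/105057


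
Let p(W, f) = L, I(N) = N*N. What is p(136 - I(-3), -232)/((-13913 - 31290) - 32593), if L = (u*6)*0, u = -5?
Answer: 0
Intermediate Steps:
I(N) = N²
L = 0 (L = -5*6*0 = -30*0 = 0)
p(W, f) = 0
p(136 - I(-3), -232)/((-13913 - 31290) - 32593) = 0/((-13913 - 31290) - 32593) = 0/(-45203 - 32593) = 0/(-77796) = 0*(-1/77796) = 0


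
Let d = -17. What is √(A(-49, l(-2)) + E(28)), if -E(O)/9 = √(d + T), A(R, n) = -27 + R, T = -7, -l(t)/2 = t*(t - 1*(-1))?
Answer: √(-76 - 18*I*√6) ≈ 2.4355 - 9.0516*I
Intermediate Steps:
l(t) = -2*t*(1 + t) (l(t) = -2*t*(t - 1*(-1)) = -2*t*(t + 1) = -2*t*(1 + t))
E(O) = -18*I*√6 (E(O) = -9*√(-17 - 7) = -18*I*√6)
√(A(-49, l(-2)) + E(28)) = √((-27 - 49) - 18*I*√6) = √(-76 - 18*I*√6)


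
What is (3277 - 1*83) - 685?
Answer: 2509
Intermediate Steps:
(3277 - 1*83) - 685 = (3277 - 83) - 685 = 3194 - 685 = 2509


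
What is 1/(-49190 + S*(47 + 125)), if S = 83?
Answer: -1/34914 ≈ -2.8642e-5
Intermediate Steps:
1/(-49190 + S*(47 + 125)) = 1/(-49190 + 83*(47 + 125)) = 1/(-49190 + 83*172) = 1/(-49190 + 14276) = 1/(-34914) = -1/34914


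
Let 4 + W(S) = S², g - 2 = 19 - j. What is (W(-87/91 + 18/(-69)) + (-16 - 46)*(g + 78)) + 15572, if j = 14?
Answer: 45118410611/4380649 ≈ 10299.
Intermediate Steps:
g = 7 (g = 2 + (19 - 1*14) = 2 + (19 - 14) = 2 + 5 = 7)
W(S) = -4 + S²
(W(-87/91 + 18/(-69)) + (-16 - 46)*(g + 78)) + 15572 = ((-4 + (-87/91 + 18/(-69))²) + (-16 - 46)*(7 + 78)) + 15572 = ((-4 + (-87*1/91 + 18*(-1/69))²) - 62*85) + 15572 = ((-4 + (-87/91 - 6/23)²) - 5270) + 15572 = ((-4 + (-2547/2093)²) - 5270) + 15572 = ((-4 + 6487209/4380649) - 5270) + 15572 = (-11035387/4380649 - 5270) + 15572 = -23097055617/4380649 + 15572 = 45118410611/4380649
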